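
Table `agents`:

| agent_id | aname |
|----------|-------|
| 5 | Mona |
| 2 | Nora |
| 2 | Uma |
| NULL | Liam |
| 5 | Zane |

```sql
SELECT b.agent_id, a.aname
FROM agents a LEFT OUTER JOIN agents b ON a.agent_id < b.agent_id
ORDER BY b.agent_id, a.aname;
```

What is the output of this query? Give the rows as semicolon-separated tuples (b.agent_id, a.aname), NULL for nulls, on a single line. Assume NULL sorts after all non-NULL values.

(5, Nora); (5, Nora); (5, Uma); (5, Uma); (NULL, Liam); (NULL, Mona); (NULL, Zane)

LEFT JOIN keeps every row from `agents a`; unmatched rows get NULL for `agents b`'s columns.
Matching on a.agent_id < b.agent_id. A NULL in a compared column never satisfies the condition.
- agent_id=5: no b row matches, row kept with b columns NULL.
- agent_id=2: 2 matching b row(s), so 2 row(s) emitted.
- agent_id=2: 2 matching b row(s), so 2 row(s) emitted.
- agent_id=NULL: no b row matches, row kept with b columns NULL.
- agent_id=5: no b row matches, row kept with b columns NULL.
After projecting and ordering:
b.agent_id | a.aname
5 | Nora
5 | Nora
5 | Uma
5 | Uma
NULL | Liam
NULL | Mona
NULL | Zane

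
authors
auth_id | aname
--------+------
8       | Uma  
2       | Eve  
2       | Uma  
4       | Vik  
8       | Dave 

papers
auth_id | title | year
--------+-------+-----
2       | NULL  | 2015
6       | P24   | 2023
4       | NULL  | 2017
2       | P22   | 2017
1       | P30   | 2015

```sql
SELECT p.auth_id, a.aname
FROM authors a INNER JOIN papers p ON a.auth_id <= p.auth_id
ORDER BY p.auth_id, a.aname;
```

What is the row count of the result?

10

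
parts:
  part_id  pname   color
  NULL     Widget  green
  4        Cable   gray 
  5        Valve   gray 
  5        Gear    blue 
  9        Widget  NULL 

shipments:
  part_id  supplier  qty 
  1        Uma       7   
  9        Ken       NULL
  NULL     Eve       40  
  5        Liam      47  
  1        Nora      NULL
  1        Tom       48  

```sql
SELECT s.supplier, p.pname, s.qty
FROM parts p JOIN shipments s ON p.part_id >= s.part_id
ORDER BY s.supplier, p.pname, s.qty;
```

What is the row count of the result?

16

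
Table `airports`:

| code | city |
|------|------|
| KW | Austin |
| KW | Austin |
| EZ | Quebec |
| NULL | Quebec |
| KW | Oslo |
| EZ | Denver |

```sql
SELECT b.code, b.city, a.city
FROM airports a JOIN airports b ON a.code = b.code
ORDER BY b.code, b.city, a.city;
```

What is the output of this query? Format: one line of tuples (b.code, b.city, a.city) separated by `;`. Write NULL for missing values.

(EZ, Denver, Denver); (EZ, Denver, Quebec); (EZ, Quebec, Denver); (EZ, Quebec, Quebec); (KW, Austin, Austin); (KW, Austin, Austin); (KW, Austin, Austin); (KW, Austin, Austin); (KW, Austin, Oslo); (KW, Austin, Oslo); (KW, Oslo, Austin); (KW, Oslo, Austin); (KW, Oslo, Oslo)

INNER JOIN keeps only pairs where the ON condition holds.
Matching on a.code = b.code. A NULL in a compared column never satisfies the condition.
- a row (code=KW): matches 3 b row(s) → 3 output row(s).
- a row (code=KW): matches 3 b row(s) → 3 output row(s).
- a row (code=EZ): matches 2 b row(s) → 2 output row(s).
- a row (code=NULL): no match → dropped.
- a row (code=KW): matches 3 b row(s) → 3 output row(s).
- a row (code=EZ): matches 2 b row(s) → 2 output row(s).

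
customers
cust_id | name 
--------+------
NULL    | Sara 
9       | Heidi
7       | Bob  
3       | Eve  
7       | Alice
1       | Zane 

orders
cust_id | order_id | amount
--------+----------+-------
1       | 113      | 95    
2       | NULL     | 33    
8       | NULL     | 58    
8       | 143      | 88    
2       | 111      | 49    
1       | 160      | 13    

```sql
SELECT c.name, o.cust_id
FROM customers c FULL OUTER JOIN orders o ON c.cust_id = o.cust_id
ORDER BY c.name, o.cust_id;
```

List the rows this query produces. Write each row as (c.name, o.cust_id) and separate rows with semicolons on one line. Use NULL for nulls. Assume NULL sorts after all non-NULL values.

(Alice, NULL); (Bob, NULL); (Eve, NULL); (Heidi, NULL); (Sara, NULL); (Zane, 1); (Zane, 1); (NULL, 2); (NULL, 2); (NULL, 8); (NULL, 8)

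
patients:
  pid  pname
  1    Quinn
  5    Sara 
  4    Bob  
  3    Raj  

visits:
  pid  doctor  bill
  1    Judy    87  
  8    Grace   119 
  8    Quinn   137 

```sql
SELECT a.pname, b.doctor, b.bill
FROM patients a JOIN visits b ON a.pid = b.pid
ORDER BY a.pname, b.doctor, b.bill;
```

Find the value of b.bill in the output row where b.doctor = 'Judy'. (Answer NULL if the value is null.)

87

INNER JOIN keeps only pairs where the ON condition holds.
Matching on a.pid = b.pid.
Matched pairs: 1.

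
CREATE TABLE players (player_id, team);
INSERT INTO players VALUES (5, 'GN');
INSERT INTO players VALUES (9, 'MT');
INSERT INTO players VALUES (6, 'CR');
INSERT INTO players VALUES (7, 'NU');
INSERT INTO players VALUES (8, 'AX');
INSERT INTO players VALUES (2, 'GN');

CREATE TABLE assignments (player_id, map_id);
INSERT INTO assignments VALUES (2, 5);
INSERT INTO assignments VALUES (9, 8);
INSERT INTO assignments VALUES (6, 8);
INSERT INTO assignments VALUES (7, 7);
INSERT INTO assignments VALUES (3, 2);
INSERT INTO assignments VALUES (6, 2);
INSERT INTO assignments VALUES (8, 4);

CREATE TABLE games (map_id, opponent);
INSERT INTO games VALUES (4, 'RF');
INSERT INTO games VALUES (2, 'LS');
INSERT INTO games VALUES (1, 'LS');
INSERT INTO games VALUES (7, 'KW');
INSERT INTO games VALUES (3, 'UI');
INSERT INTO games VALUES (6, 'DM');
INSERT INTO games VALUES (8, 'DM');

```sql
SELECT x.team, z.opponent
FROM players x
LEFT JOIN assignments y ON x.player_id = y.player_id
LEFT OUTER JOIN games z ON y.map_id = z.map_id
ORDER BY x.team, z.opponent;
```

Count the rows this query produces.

Evaluate left to right. First `players x LEFT JOIN assignments y` on player_id: 7 row(s).
Then LEFT JOIN `games z` on map_id: each of those 7 rows is kept; rows whose y.map_id has no match in z get NULL for z's columns.
Result: 7 row(s).

7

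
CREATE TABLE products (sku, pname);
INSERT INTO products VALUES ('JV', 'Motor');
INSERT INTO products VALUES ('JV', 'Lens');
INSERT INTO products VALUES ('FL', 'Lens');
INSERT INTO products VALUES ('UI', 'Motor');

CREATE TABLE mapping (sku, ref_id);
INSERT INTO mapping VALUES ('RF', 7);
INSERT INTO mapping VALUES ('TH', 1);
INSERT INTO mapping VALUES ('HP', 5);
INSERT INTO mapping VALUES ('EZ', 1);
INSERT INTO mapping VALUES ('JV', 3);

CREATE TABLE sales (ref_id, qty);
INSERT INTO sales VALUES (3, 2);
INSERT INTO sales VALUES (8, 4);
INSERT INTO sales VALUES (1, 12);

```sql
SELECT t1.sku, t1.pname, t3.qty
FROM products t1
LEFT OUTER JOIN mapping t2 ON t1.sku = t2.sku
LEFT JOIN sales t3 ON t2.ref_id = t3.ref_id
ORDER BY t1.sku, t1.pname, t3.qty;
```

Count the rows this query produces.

4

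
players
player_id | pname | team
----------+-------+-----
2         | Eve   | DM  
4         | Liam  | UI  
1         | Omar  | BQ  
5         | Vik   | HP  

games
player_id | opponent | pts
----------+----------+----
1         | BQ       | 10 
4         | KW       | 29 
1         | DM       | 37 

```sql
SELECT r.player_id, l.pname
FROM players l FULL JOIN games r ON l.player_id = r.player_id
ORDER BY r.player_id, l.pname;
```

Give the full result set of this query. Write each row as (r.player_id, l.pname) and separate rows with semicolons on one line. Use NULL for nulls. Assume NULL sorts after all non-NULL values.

(1, Omar); (1, Omar); (4, Liam); (NULL, Eve); (NULL, Vik)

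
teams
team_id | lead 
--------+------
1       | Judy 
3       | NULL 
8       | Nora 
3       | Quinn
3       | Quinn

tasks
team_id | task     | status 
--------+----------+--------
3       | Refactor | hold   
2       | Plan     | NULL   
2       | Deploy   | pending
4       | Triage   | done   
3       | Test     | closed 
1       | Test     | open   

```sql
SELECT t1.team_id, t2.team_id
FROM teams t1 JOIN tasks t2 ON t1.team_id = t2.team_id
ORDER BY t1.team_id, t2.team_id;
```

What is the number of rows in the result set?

7

INNER JOIN keeps only pairs where the ON condition holds.
Matching on t1.team_id = t2.team_id.
Matched pairs: 7.
Total: 7 rows.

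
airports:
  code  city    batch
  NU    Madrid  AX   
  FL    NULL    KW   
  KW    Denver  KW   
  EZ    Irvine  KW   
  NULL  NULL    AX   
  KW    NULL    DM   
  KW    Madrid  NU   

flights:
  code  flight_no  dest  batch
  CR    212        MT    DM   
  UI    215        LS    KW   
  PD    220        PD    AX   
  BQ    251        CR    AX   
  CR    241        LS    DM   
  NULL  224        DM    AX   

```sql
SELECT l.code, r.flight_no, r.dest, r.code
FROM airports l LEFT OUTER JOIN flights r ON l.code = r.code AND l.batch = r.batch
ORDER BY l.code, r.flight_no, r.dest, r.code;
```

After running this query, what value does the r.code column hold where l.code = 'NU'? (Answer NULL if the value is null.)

LEFT JOIN keeps every row from `airports`; unmatched rows get NULL for `flights`'s columns.
Matching on l.code = r.code AND l.batch = r.batch. A NULL in a compared column never satisfies the condition.
- l[0] code=NU, batch=AX → no match; kept with NULLs on the r side.
- l[1] code=FL, batch=KW → no match; kept with NULLs on the r side.
- l[2] code=KW, batch=KW → no match; kept with NULLs on the r side.
- l[3] code=EZ, batch=KW → no match; kept with NULLs on the r side.
- l[4] code=NULL, batch=AX → no match; kept with NULLs on the r side.
- l[5] code=KW, batch=DM → no match; kept with NULLs on the r side.
- l[6] code=KW, batch=NU → no match; kept with NULLs on the r side.

NULL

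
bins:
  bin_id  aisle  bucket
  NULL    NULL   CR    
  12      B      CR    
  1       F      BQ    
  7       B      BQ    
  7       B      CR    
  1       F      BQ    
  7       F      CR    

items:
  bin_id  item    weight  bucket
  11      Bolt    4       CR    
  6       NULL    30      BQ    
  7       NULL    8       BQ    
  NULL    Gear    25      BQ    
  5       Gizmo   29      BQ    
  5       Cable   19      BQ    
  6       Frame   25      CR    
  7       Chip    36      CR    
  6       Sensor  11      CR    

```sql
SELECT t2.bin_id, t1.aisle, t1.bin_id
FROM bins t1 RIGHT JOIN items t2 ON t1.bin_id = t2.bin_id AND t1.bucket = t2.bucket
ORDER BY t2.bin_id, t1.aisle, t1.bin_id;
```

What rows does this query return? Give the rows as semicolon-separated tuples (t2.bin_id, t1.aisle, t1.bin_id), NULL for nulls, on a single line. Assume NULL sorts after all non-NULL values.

RIGHT JOIN keeps every row from `items`; unmatched rows get NULL for `bins`'s columns.
Matching on t1.bin_id = t2.bin_id AND t1.bucket = t2.bucket. A NULL in a compared column never satisfies the condition.
- t1 (bin_id=NULL, bucket=CR) has no partner in t2.
- t1 (bin_id=12, bucket=CR) has no partner in t2.
- t1 (bin_id=1, bucket=BQ) has no partner in t2.
- t1 (bin_id=7, bucket=BQ) pairs with 1 row(s) of t2.
- t1 (bin_id=7, bucket=CR) pairs with 1 row(s) of t2.
- t1 (bin_id=1, bucket=BQ) has no partner in t2.
- t1 (bin_id=7, bucket=CR) pairs with 1 row(s) of t2.
- 7 t2 row(s) had no t1 match → kept, t1 columns NULL.
After projecting and ordering:
t2.bin_id | t1.aisle | t1.bin_id
5 | NULL | NULL
5 | NULL | NULL
6 | NULL | NULL
6 | NULL | NULL
6 | NULL | NULL
7 | B | 7
7 | B | 7
7 | F | 7
11 | NULL | NULL
NULL | NULL | NULL

(5, NULL, NULL); (5, NULL, NULL); (6, NULL, NULL); (6, NULL, NULL); (6, NULL, NULL); (7, B, 7); (7, B, 7); (7, F, 7); (11, NULL, NULL); (NULL, NULL, NULL)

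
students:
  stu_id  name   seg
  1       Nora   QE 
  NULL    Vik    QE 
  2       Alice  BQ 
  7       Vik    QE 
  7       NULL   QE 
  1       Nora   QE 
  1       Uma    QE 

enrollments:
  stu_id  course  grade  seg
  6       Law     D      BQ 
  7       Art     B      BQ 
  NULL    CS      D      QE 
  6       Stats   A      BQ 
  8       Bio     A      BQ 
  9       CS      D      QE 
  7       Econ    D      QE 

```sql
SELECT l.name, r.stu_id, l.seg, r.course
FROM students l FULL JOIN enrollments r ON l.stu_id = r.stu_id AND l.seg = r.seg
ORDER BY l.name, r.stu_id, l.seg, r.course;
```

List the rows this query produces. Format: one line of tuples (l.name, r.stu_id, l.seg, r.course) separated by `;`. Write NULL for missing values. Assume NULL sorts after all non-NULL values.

(Alice, NULL, BQ, NULL); (Nora, NULL, QE, NULL); (Nora, NULL, QE, NULL); (Uma, NULL, QE, NULL); (Vik, 7, QE, Econ); (Vik, NULL, QE, NULL); (NULL, 6, NULL, Law); (NULL, 6, NULL, Stats); (NULL, 7, QE, Econ); (NULL, 7, NULL, Art); (NULL, 8, NULL, Bio); (NULL, 9, NULL, CS); (NULL, NULL, NULL, CS)

FULL OUTER JOIN keeps every row from both sides; unmatched rows get NULL for the other side's columns.
Matching on l.stu_id = r.stu_id AND l.seg = r.seg. A NULL in a compared column never satisfies the condition.
- stu_id=1, seg=QE: no r row matches, row kept with r columns NULL.
- stu_id=NULL, seg=QE: no r row matches, row kept with r columns NULL.
- stu_id=2, seg=BQ: no r row matches, row kept with r columns NULL.
- stu_id=7, seg=QE: 1 matching r row(s), so 1 row(s) emitted.
- stu_id=7, seg=QE: 1 matching r row(s), so 1 row(s) emitted.
- stu_id=1, seg=QE: no r row matches, row kept with r columns NULL.
- stu_id=1, seg=QE: no r row matches, row kept with r columns NULL.
- plus 6 unmatched r row(s), each kept with NULL l columns.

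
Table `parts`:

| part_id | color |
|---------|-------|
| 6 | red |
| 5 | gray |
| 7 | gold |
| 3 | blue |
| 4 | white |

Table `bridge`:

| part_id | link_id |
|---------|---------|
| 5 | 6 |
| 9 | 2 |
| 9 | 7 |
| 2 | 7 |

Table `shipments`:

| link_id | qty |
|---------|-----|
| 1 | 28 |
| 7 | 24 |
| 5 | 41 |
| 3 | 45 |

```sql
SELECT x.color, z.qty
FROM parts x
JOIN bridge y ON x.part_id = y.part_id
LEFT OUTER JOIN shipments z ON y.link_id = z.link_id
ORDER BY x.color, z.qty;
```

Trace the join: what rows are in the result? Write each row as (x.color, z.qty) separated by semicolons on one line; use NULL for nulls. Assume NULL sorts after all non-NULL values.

Joins associate left-to-right: parts INNER JOIN bridge on part_id gives 1 intermediate row(s).
Then LEFT JOIN `shipments z` on link_id: each of those 1 rows is kept; rows whose y.link_id has no match in z get NULL for z's columns.

(gray, NULL)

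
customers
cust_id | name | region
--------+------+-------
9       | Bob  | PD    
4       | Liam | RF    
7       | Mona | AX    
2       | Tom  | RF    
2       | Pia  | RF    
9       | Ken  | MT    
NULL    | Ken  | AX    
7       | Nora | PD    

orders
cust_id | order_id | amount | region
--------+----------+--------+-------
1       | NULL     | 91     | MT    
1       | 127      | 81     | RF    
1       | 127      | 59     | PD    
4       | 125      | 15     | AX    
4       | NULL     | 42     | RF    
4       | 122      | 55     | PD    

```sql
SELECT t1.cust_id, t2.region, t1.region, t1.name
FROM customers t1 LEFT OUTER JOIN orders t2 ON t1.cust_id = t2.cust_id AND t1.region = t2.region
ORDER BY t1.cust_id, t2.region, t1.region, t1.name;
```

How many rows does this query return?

8

LEFT JOIN keeps every row from `customers`; unmatched rows get NULL for `orders`'s columns.
Matching on t1.cust_id = t2.cust_id AND t1.region = t2.region. A NULL in a compared column never satisfies the condition.
- t1[0] cust_id=9, region=PD → no match; kept with NULLs on the t2 side.
- t1[1] cust_id=4, region=RF → 1 match(es) in t2 → 1 row(s).
- t1[2] cust_id=7, region=AX → no match; kept with NULLs on the t2 side.
- t1[3] cust_id=2, region=RF → no match; kept with NULLs on the t2 side.
- t1[4] cust_id=2, region=RF → no match; kept with NULLs on the t2 side.
- t1[5] cust_id=9, region=MT → no match; kept with NULLs on the t2 side.
- t1[6] cust_id=NULL, region=AX → no match; kept with NULLs on the t2 side.
- t1[7] cust_id=7, region=PD → no match; kept with NULLs on the t2 side.
Total: 1 matched + 7 padded = 8 rows.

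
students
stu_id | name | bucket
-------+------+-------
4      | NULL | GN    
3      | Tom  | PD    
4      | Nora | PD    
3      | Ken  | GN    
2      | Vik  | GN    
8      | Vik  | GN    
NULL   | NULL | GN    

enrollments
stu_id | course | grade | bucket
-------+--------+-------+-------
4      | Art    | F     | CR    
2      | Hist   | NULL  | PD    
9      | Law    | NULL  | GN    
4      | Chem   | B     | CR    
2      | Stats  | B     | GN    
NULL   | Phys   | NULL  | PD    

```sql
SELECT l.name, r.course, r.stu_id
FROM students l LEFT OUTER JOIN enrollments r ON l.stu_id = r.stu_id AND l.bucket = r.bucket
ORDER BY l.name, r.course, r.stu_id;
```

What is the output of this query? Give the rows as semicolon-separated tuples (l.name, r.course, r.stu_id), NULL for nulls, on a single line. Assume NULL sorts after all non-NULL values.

(Ken, NULL, NULL); (Nora, NULL, NULL); (Tom, NULL, NULL); (Vik, Stats, 2); (Vik, NULL, NULL); (NULL, NULL, NULL); (NULL, NULL, NULL)

LEFT JOIN keeps every row from `students`; unmatched rows get NULL for `enrollments`'s columns.
Matching on l.stu_id = r.stu_id AND l.bucket = r.bucket. A NULL in a compared column never satisfies the condition.
Matched pairs: 1; unmatched l rows kept: 6.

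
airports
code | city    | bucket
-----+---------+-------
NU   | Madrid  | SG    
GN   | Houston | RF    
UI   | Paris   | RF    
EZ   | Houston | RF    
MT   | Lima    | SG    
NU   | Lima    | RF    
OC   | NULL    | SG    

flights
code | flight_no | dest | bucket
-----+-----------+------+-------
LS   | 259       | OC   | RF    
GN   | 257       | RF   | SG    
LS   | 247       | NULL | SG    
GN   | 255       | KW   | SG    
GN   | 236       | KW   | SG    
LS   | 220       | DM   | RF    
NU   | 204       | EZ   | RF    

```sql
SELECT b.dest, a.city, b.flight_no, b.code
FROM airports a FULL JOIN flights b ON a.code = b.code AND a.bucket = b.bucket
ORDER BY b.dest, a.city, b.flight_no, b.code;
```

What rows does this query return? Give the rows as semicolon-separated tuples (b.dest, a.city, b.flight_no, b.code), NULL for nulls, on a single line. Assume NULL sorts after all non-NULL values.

FULL OUTER JOIN keeps every row from both sides; unmatched rows get NULL for the other side's columns.
Matching on a.code = b.code AND a.bucket = b.bucket.
- a[0] code=NU, bucket=SG → no match; kept with NULLs on the b side.
- a[1] code=GN, bucket=RF → no match; kept with NULLs on the b side.
- a[2] code=UI, bucket=RF → no match; kept with NULLs on the b side.
- a[3] code=EZ, bucket=RF → no match; kept with NULLs on the b side.
- a[4] code=MT, bucket=SG → no match; kept with NULLs on the b side.
- a[5] code=NU, bucket=RF → 1 match(es) in b → 1 row(s).
- a[6] code=OC, bucket=SG → no match; kept with NULLs on the b side.
- 6 row(s) from b found no a partner → padded with NULL.

(DM, NULL, 220, LS); (EZ, Lima, 204, NU); (KW, NULL, 236, GN); (KW, NULL, 255, GN); (OC, NULL, 259, LS); (RF, NULL, 257, GN); (NULL, Houston, NULL, NULL); (NULL, Houston, NULL, NULL); (NULL, Lima, NULL, NULL); (NULL, Madrid, NULL, NULL); (NULL, Paris, NULL, NULL); (NULL, NULL, 247, LS); (NULL, NULL, NULL, NULL)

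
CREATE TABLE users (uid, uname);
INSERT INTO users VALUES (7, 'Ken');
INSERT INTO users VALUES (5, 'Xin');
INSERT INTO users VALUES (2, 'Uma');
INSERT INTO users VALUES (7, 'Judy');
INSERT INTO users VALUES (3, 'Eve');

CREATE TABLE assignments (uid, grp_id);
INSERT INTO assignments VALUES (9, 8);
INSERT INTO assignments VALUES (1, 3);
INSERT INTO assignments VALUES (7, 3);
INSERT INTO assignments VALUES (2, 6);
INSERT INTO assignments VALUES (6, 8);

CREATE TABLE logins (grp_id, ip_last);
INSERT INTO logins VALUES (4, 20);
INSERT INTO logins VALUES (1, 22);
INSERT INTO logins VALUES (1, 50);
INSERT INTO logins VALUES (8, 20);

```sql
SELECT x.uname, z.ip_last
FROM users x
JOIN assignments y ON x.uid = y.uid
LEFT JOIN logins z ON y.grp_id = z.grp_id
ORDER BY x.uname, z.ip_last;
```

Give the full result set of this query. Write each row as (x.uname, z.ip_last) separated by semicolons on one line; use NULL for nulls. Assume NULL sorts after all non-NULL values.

(Judy, NULL); (Ken, NULL); (Uma, NULL)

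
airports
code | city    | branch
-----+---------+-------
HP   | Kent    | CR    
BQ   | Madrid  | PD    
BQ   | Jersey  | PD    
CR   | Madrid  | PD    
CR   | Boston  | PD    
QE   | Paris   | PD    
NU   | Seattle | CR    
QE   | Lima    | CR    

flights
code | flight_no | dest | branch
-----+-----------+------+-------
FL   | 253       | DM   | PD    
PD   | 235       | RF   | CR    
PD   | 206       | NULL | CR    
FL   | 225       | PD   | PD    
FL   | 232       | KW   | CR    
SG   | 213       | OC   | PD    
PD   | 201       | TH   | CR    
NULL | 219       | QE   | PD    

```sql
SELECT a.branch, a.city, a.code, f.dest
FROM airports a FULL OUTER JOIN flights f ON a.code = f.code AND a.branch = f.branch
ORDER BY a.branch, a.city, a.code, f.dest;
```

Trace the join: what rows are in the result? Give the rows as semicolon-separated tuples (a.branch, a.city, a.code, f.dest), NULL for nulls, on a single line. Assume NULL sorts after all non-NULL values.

(CR, Kent, HP, NULL); (CR, Lima, QE, NULL); (CR, Seattle, NU, NULL); (PD, Boston, CR, NULL); (PD, Jersey, BQ, NULL); (PD, Madrid, BQ, NULL); (PD, Madrid, CR, NULL); (PD, Paris, QE, NULL); (NULL, NULL, NULL, DM); (NULL, NULL, NULL, KW); (NULL, NULL, NULL, OC); (NULL, NULL, NULL, PD); (NULL, NULL, NULL, QE); (NULL, NULL, NULL, RF); (NULL, NULL, NULL, TH); (NULL, NULL, NULL, NULL)

FULL OUTER JOIN keeps every row from both sides; unmatched rows get NULL for the other side's columns.
Matching on a.code = f.code AND a.branch = f.branch. A NULL in a compared column never satisfies the condition.
- code=HP, branch=CR: no f row matches, row kept with f columns NULL.
- code=BQ, branch=PD: no f row matches, row kept with f columns NULL.
- code=BQ, branch=PD: no f row matches, row kept with f columns NULL.
- code=CR, branch=PD: no f row matches, row kept with f columns NULL.
- code=CR, branch=PD: no f row matches, row kept with f columns NULL.
- code=QE, branch=PD: no f row matches, row kept with f columns NULL.
- code=NU, branch=CR: no f row matches, row kept with f columns NULL.
- code=QE, branch=CR: no f row matches, row kept with f columns NULL.
- 8 row(s) from f found no a partner → padded with NULL.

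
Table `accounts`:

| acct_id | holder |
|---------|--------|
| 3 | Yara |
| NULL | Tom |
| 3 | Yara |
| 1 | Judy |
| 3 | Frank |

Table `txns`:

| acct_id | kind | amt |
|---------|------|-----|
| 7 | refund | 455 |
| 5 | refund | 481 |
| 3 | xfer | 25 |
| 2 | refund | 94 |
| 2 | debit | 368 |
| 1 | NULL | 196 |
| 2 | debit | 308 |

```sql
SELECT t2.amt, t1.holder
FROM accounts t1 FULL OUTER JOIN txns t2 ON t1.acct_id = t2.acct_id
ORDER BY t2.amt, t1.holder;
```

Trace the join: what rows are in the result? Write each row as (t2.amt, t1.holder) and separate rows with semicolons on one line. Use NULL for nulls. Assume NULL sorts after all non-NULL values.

(25, Frank); (25, Yara); (25, Yara); (94, NULL); (196, Judy); (308, NULL); (368, NULL); (455, NULL); (481, NULL); (NULL, Tom)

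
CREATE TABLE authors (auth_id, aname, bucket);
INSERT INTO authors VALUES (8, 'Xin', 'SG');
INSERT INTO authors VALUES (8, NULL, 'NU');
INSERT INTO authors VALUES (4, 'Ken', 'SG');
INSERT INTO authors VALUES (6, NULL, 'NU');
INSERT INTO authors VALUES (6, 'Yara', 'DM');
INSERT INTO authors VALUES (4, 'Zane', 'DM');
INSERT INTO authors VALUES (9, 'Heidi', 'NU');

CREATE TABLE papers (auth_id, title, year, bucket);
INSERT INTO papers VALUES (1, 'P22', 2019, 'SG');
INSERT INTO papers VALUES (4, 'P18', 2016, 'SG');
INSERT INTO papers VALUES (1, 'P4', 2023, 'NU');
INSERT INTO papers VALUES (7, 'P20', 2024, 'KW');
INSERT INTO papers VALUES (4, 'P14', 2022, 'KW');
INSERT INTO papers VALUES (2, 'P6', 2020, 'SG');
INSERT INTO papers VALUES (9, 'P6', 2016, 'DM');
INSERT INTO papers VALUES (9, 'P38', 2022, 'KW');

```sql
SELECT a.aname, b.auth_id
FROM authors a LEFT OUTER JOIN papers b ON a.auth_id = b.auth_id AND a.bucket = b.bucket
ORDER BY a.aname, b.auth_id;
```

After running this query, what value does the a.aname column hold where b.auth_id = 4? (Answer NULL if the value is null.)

Ken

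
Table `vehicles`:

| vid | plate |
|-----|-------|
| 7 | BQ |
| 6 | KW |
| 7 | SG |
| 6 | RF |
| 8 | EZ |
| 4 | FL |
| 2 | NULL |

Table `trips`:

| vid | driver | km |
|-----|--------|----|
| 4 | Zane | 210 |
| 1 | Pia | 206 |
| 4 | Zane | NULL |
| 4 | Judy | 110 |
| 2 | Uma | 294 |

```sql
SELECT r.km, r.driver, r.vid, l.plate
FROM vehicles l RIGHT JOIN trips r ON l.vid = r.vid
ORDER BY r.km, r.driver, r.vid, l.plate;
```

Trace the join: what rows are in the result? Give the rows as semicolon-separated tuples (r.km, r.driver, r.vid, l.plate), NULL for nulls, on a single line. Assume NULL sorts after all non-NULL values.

RIGHT JOIN keeps every row from `trips`; unmatched rows get NULL for `vehicles`'s columns.
Matching on l.vid = r.vid.
- l row (vid=7): no match.
- l row (vid=6): no match.
- l row (vid=7): no match.
- l row (vid=6): no match.
- l row (vid=8): no match.
- l row (vid=4): matches 3 r row(s) → 3 output row(s).
- l row (vid=2): matches 1 r row(s) → 1 output row(s).
- plus 1 unmatched r row(s), each kept with NULL l columns.
After projecting and ordering:
r.km | r.driver | r.vid | l.plate
110 | Judy | 4 | FL
206 | Pia | 1 | NULL
210 | Zane | 4 | FL
294 | Uma | 2 | NULL
NULL | Zane | 4 | FL

(110, Judy, 4, FL); (206, Pia, 1, NULL); (210, Zane, 4, FL); (294, Uma, 2, NULL); (NULL, Zane, 4, FL)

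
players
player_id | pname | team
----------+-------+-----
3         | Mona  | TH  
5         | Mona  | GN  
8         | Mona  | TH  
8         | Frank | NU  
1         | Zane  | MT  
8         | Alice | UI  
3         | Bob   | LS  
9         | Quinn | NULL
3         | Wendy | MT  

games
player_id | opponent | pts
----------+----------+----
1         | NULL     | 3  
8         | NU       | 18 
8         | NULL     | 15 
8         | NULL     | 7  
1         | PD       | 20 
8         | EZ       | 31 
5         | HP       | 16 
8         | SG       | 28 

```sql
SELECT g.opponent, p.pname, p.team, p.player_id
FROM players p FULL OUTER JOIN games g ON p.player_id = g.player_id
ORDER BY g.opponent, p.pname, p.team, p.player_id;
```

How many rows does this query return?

22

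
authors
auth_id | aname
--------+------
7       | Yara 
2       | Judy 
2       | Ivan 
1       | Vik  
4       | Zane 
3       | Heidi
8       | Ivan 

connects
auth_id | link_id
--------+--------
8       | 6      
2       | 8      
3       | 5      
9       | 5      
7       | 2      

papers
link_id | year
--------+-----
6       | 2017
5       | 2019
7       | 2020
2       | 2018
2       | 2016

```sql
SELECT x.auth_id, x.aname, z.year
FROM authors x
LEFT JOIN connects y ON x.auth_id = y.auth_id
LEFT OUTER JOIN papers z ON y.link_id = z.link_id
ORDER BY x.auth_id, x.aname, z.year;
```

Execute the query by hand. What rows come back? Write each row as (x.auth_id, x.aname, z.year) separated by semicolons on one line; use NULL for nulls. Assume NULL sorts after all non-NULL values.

(1, Vik, NULL); (2, Ivan, NULL); (2, Judy, NULL); (3, Heidi, 2019); (4, Zane, NULL); (7, Yara, 2016); (7, Yara, 2018); (8, Ivan, 2017)

Evaluate left to right. First `authors x LEFT JOIN connects y` on auth_id: 7 row(s).
Then LEFT JOIN `papers z` on link_id: each of those 7 rows is kept; rows whose y.link_id has no match in z get NULL for z's columns.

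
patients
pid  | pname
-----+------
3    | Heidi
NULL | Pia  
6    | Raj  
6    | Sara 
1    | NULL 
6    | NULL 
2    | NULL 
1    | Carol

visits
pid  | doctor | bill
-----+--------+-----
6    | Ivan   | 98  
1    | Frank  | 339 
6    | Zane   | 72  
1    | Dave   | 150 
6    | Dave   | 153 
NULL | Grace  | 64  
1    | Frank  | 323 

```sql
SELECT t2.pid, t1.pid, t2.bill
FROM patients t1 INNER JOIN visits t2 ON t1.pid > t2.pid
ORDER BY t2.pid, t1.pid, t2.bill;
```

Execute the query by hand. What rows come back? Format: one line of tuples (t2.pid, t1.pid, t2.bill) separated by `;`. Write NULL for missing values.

INNER JOIN keeps only pairs where the ON condition holds.
Matching on t1.pid > t2.pid. A NULL in a compared column never satisfies the condition.
Matched pairs: 15.

(1, 2, 150); (1, 2, 323); (1, 2, 339); (1, 3, 150); (1, 3, 323); (1, 3, 339); (1, 6, 150); (1, 6, 150); (1, 6, 150); (1, 6, 323); (1, 6, 323); (1, 6, 323); (1, 6, 339); (1, 6, 339); (1, 6, 339)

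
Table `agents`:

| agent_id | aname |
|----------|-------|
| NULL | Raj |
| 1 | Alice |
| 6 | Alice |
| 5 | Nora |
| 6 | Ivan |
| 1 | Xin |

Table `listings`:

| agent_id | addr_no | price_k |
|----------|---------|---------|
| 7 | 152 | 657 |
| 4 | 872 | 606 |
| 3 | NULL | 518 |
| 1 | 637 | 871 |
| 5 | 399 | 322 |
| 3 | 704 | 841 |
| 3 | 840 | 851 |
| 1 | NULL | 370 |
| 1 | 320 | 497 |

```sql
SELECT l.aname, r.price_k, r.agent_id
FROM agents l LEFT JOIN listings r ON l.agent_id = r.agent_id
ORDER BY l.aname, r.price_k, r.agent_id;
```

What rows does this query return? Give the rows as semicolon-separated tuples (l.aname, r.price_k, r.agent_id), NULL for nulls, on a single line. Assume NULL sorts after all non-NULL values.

(Alice, 370, 1); (Alice, 497, 1); (Alice, 871, 1); (Alice, NULL, NULL); (Ivan, NULL, NULL); (Nora, 322, 5); (Raj, NULL, NULL); (Xin, 370, 1); (Xin, 497, 1); (Xin, 871, 1)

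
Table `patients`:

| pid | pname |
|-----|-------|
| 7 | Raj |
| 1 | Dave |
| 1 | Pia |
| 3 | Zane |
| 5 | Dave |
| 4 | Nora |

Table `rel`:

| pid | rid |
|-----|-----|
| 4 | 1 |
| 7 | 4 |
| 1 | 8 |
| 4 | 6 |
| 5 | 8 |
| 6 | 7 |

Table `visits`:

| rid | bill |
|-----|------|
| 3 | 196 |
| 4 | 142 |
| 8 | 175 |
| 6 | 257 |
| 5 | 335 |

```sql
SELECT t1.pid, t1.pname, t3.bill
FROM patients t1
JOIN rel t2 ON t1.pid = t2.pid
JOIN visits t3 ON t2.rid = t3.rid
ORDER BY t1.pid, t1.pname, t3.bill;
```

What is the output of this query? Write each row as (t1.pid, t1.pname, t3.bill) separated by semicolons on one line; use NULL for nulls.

(1, Dave, 175); (1, Pia, 175); (4, Nora, 257); (5, Dave, 175); (7, Raj, 142)

Evaluate left to right. First `patients t1 INNER JOIN rel t2` on pid: 6 row(s).
Then INNER JOIN `visits t3` on rid: keep only rows whose t2.rid appears in t3.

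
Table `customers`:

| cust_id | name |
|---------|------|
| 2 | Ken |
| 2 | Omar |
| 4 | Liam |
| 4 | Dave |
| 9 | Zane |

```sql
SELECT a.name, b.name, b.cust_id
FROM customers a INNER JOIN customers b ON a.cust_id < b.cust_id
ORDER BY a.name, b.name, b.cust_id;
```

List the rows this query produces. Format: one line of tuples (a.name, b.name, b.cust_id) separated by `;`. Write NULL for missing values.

(Dave, Zane, 9); (Ken, Dave, 4); (Ken, Liam, 4); (Ken, Zane, 9); (Liam, Zane, 9); (Omar, Dave, 4); (Omar, Liam, 4); (Omar, Zane, 9)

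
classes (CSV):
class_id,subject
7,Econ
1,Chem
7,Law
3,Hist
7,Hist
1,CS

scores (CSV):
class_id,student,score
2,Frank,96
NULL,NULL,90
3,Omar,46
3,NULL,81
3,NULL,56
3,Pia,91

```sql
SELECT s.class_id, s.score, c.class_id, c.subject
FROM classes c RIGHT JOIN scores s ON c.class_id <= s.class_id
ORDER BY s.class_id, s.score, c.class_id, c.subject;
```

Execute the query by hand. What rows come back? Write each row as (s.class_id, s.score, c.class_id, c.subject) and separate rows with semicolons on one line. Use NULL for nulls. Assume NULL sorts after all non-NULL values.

(2, 96, 1, CS); (2, 96, 1, Chem); (3, 46, 1, CS); (3, 46, 1, Chem); (3, 46, 3, Hist); (3, 56, 1, CS); (3, 56, 1, Chem); (3, 56, 3, Hist); (3, 81, 1, CS); (3, 81, 1, Chem); (3, 81, 3, Hist); (3, 91, 1, CS); (3, 91, 1, Chem); (3, 91, 3, Hist); (NULL, 90, NULL, NULL)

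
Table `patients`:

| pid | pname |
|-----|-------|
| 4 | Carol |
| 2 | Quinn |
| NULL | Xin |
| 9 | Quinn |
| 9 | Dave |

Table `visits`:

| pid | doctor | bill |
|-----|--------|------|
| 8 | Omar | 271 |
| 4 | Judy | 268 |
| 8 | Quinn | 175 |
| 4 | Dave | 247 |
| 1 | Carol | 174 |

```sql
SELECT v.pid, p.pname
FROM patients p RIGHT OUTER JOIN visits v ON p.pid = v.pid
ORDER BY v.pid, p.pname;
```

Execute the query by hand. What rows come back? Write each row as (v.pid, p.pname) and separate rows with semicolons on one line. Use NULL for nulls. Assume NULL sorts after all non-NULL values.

(1, NULL); (4, Carol); (4, Carol); (8, NULL); (8, NULL)

RIGHT JOIN keeps every row from `visits`; unmatched rows get NULL for `patients`'s columns.
Matching on p.pid = v.pid. A NULL in a compared column never satisfies the condition.
Matched pairs: 2; unmatched v rows kept: 3.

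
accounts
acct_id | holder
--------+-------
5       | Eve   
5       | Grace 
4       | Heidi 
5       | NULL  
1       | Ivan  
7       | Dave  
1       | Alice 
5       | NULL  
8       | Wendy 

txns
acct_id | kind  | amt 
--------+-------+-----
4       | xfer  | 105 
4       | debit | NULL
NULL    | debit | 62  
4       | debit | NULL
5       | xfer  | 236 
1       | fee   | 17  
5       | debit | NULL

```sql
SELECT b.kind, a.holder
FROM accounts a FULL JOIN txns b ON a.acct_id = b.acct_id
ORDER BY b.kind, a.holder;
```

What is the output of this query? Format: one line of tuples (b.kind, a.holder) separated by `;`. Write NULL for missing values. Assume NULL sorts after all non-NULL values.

(debit, Eve); (debit, Grace); (debit, Heidi); (debit, Heidi); (debit, NULL); (debit, NULL); (debit, NULL); (fee, Alice); (fee, Ivan); (xfer, Eve); (xfer, Grace); (xfer, Heidi); (xfer, NULL); (xfer, NULL); (NULL, Dave); (NULL, Wendy)

FULL OUTER JOIN keeps every row from both sides; unmatched rows get NULL for the other side's columns.
Matching on a.acct_id = b.acct_id. A NULL in a compared column never satisfies the condition.
- a (acct_id=5) pairs with 2 row(s) of b.
- a (acct_id=5) pairs with 2 row(s) of b.
- a (acct_id=4) pairs with 3 row(s) of b.
- a (acct_id=5) pairs with 2 row(s) of b.
- a (acct_id=1) pairs with 1 row(s) of b.
- a (acct_id=7) has no partner → padded with NULL.
- a (acct_id=1) pairs with 1 row(s) of b.
- a (acct_id=5) pairs with 2 row(s) of b.
- a (acct_id=8) has no partner → padded with NULL.
- 1 row(s) from b found no a partner → padded with NULL.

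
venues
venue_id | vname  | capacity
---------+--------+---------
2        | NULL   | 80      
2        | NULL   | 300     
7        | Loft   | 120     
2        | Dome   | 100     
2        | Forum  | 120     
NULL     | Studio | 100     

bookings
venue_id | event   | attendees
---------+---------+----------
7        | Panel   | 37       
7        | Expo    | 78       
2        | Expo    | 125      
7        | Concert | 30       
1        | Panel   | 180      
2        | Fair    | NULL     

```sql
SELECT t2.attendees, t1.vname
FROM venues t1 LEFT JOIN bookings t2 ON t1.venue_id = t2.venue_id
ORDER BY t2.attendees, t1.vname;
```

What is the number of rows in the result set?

12

LEFT JOIN keeps every row from `venues`; unmatched rows get NULL for `bookings`'s columns.
Matching on t1.venue_id = t2.venue_id. A NULL in a compared column never satisfies the condition.
Matched pairs: 11; unmatched t1 rows kept: 1.
Total: 11 matched + 1 padded = 12 rows.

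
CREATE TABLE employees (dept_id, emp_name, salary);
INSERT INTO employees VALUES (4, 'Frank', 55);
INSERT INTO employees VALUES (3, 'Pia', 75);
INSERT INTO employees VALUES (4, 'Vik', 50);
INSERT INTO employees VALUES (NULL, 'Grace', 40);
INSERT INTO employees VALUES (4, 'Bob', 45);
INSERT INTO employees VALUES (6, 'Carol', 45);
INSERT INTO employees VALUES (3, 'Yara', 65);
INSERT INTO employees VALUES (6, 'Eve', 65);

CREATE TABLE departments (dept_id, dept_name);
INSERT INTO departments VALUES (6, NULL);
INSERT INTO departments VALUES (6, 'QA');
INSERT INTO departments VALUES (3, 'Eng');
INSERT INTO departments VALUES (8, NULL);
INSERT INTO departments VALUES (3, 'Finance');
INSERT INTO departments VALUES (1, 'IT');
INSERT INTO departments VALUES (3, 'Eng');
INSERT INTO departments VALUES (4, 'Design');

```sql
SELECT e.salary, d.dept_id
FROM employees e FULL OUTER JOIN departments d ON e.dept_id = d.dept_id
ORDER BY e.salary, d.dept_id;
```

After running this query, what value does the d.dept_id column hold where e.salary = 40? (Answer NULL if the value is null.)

NULL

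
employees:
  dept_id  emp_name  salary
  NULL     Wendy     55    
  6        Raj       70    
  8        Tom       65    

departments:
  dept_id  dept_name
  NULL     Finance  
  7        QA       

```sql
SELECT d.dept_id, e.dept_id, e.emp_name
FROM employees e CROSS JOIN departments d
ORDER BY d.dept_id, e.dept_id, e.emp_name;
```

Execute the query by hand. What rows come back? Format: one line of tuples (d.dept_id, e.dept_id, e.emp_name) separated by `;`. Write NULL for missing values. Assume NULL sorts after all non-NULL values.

CROSS JOIN pairs every row of `employees` with every row of `departments`: 3 × 2 = 6 rows.
After projecting and ordering:
d.dept_id | e.dept_id | e.emp_name
7 | 6 | Raj
7 | 8 | Tom
7 | NULL | Wendy
NULL | 6 | Raj
NULL | 8 | Tom
NULL | NULL | Wendy

(7, 6, Raj); (7, 8, Tom); (7, NULL, Wendy); (NULL, 6, Raj); (NULL, 8, Tom); (NULL, NULL, Wendy)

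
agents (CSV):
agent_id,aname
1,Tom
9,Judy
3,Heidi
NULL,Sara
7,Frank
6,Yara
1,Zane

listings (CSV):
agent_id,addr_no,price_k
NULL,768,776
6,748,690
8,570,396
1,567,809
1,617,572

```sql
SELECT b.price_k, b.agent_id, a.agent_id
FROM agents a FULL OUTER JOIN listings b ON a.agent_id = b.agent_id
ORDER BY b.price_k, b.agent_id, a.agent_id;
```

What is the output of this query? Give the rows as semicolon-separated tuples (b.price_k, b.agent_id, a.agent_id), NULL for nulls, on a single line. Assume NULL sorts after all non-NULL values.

FULL OUTER JOIN keeps every row from both sides; unmatched rows get NULL for the other side's columns.
Matching on a.agent_id = b.agent_id. A NULL in a compared column never satisfies the condition.
Matched pairs: 5; unmatched a rows kept: 4; unmatched b rows kept: 2.

(396, 8, NULL); (572, 1, 1); (572, 1, 1); (690, 6, 6); (776, NULL, NULL); (809, 1, 1); (809, 1, 1); (NULL, NULL, 3); (NULL, NULL, 7); (NULL, NULL, 9); (NULL, NULL, NULL)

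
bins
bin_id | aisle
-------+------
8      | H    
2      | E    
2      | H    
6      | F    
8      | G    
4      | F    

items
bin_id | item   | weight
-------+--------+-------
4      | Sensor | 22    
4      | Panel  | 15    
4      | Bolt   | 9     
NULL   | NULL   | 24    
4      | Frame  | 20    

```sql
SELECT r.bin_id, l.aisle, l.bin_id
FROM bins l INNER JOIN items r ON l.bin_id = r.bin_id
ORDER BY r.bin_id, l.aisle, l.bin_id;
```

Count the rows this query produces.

4

INNER JOIN keeps only pairs where the ON condition holds.
Matching on l.bin_id = r.bin_id. A NULL in a compared column never satisfies the condition.
- bin_id=8: no matching r row, dropped.
- bin_id=2: no matching r row, dropped.
- bin_id=2: no matching r row, dropped.
- bin_id=6: no matching r row, dropped.
- bin_id=8: no matching r row, dropped.
- bin_id=4: 4 matching r row(s), so 4 row(s) emitted.
Total: 4 rows.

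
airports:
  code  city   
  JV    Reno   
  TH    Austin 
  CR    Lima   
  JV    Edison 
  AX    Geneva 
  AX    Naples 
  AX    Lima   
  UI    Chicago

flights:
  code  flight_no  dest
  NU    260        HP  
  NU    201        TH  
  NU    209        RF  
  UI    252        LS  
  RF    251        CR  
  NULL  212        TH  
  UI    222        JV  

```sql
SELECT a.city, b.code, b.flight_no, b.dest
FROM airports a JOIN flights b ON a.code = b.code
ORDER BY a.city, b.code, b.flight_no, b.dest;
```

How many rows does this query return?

INNER JOIN keeps only pairs where the ON condition holds.
Matching on a.code = b.code. A NULL in a compared column never satisfies the condition.
Matched pairs: 2.
Total: 2 rows.

2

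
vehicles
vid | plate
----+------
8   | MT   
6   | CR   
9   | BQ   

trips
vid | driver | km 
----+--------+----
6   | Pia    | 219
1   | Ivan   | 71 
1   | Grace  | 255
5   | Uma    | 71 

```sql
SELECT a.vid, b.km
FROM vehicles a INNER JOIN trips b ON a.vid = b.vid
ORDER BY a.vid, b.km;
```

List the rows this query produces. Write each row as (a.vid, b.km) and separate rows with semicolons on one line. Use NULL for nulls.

INNER JOIN keeps only pairs where the ON condition holds.
Matching on a.vid = b.vid.
Matched pairs: 1.

(6, 219)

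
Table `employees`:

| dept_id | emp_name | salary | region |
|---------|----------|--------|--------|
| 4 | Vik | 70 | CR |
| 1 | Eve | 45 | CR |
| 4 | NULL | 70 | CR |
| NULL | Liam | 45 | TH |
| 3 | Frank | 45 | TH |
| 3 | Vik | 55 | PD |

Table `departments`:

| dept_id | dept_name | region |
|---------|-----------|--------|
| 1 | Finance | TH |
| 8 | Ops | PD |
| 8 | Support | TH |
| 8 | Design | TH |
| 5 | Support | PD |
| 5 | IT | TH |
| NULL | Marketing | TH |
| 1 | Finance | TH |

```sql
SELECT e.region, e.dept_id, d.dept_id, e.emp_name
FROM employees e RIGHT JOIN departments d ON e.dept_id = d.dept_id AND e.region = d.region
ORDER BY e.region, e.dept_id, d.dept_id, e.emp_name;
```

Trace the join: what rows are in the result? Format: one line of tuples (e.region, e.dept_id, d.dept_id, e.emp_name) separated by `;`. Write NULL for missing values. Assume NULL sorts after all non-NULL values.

RIGHT JOIN keeps every row from `departments`; unmatched rows get NULL for `employees`'s columns.
Matching on e.dept_id = d.dept_id AND e.region = d.region. A NULL in a compared column never satisfies the condition.
- e row (dept_id=4, region=CR): no match.
- e row (dept_id=1, region=CR): no match.
- e row (dept_id=4, region=CR): no match.
- e row (dept_id=NULL, region=TH): no match.
- e row (dept_id=3, region=TH): no match.
- e row (dept_id=3, region=PD): no match.
- plus 8 unmatched d row(s), each kept with NULL e columns.
After projecting and ordering:
e.region | e.dept_id | d.dept_id | e.emp_name
NULL | NULL | 1 | NULL
NULL | NULL | 1 | NULL
NULL | NULL | 5 | NULL
NULL | NULL | 5 | NULL
NULL | NULL | 8 | NULL
NULL | NULL | 8 | NULL
NULL | NULL | 8 | NULL
NULL | NULL | NULL | NULL

(NULL, NULL, 1, NULL); (NULL, NULL, 1, NULL); (NULL, NULL, 5, NULL); (NULL, NULL, 5, NULL); (NULL, NULL, 8, NULL); (NULL, NULL, 8, NULL); (NULL, NULL, 8, NULL); (NULL, NULL, NULL, NULL)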